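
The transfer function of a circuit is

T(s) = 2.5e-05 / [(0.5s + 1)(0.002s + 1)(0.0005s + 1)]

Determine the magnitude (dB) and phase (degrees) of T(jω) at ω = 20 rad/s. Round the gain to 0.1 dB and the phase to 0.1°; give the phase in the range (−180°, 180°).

-112.1 dB, -87.2°

At ω = 20 rad/s:
pole (1 + j20·0.5) = 1 + j10 → |·| ≈ 10.05, ∠ ≈ 84.29°
pole (1 + j20·0.002) = 1 + j0.04 → |·| ≈ 1.0008, ∠ ≈ 2.29°
pole (1 + j20·0.0005) = 1 + j0.01 → |·| ≈ 1, ∠ ≈ 0.57°
|T| = 2.5e-05 · 1 / (10.05 · 1.0008 · 1) ≈ 2.4856e-06
Gain = 20 log₁₀(2.4856e-06) ≈ -112.09 dB
∠T = (0°) − (84.29° + 2.29° + 0.57°) = -87.15°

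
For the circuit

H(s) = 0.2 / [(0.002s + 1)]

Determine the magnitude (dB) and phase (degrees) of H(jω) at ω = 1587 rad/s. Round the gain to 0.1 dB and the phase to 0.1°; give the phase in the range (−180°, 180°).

-24.4 dB, -72.5°

At ω = 1587 rad/s:
pole (1 + j1587·0.002) = 1 + j3.174 → |·| ≈ 3.3278, ∠ ≈ 72.51°
|H| = 0.2 · 1 / (3.3278) ≈ 0.0601
Gain = 20 log₁₀(0.0601) ≈ -24.42 dB
∠H = (0°) − (72.51°) = -72.51°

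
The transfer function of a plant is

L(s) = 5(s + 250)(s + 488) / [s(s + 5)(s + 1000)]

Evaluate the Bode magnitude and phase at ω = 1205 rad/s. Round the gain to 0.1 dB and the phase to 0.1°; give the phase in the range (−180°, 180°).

At s = jω = j1205:
zero (s+250): 250 + j1205 → |·| = √(250²+1205²) = √1514525 ≈ 1230.7, ∠ = arctan(1205/250) ≈ 78.28°
zero (s+488): 488 + j1205 → |·| = √(488²+1205²) = √1690169 ≈ 1300.1, ∠ = arctan(1205/488) ≈ 67.95°
pole (s+5): 5 + j1205 → |·| = √(5²+1205²) = √1452050 ≈ 1205, ∠ = arctan(1205/5) ≈ 89.76°
pole (s+1000): 1000 + j1205 → |·| = √(1000²+1205²) = √2452025 ≈ 1565.9, ∠ = arctan(1205/1000) ≈ 50.31°
pole at origin: |s| = 1205, ∠ = 90.00° (in denominator)
|L| = 5 · 1.6e+06 / 2.2737e+09 ≈ 0.0035185
Gain = 20 log₁₀(0.0035185) ≈ -49.07 dB
∠L = 146.23° − 230.07° = -83.84°

-49.1 dB, -83.8°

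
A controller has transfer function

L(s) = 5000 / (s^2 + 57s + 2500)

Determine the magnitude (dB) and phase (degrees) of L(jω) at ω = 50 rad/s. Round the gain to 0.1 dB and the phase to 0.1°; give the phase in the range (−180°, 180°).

4.9 dB, -90.0°

At s = jω = j50:
quadratic: (j50)² + 57·j50 + 2500 = 0 + j2850 → |·| ≈ 2850, ∠ ≈ 90.00°
|L| = 5000 / 2850 ≈ 1.7544
Gain = 20 log₁₀(1.7544) ≈ 4.88 dB
∠L = 0.00° − 90.00° = -90.00°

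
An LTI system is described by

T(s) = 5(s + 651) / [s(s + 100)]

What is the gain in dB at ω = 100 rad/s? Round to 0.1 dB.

At s = jω = j100:
zero (s+651): 651 + j100 → |·| = √(651²+100²) = √433801 ≈ 658.64, ∠ = arctan(100/651) ≈ 8.73°
pole (s+100): 100 + j100 → |·| = √(100²+100²) = √20000 ≈ 141.42, ∠ = arctan(100/100) ≈ 45.00°
pole at origin: |s| = 100, ∠ = 90.00° (in denominator)
|T| = 5 · 658.64 / 14142 ≈ 0.23287
Gain = 20 log₁₀(0.23287) ≈ -12.66 dB

-12.7 dB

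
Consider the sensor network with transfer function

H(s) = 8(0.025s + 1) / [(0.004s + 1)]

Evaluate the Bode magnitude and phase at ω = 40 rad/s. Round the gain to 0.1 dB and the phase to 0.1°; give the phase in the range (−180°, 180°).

21.0 dB, 35.9°

At ω = 40 rad/s:
zero (1 + j40·0.025) = 1 + j1 → |·| ≈ 1.4142, ∠ ≈ 45.00°
pole (1 + j40·0.004) = 1 + j0.16 → |·| ≈ 1.0127, ∠ ≈ 9.09°
|H| = 8 · 1.4142 / (1.0127) ≈ 11.172
Gain = 20 log₁₀(11.172) ≈ 20.96 dB
∠H = (45.00°) − (9.09°) = 35.91°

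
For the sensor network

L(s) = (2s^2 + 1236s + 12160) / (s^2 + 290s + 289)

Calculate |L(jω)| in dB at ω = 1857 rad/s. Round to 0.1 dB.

Substitute s = j1857:
Numerator: 2(j1857)^2 + 1236(j1857) + 12160 = -6884738 + j2295252
Denominator: (j1857)^2 + 290(j1857) + 289 = -3448160 + j538530
|N| = √(6884738² + 2295252²) ≈ 7.2573e+06, ∠N ≈ 161.56°
|D| = √(3448160² + 538530²) ≈ 3.49e+06, ∠D ≈ 171.12°
|L| = 7.2573e+06 / 3.49e+06 ≈ 2.0795
Gain = 20 log₁₀(2.0795) ≈ 6.36 dB

6.4 dB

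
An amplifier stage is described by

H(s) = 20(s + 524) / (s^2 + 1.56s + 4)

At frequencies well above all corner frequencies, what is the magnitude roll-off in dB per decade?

Each pole contributes −20 dB/decade at high frequency; each zero contributes +20 dB/decade.
Net: 1 zero(s) − 2 pole(s) → -20 dB/decade.

-20 dB/decade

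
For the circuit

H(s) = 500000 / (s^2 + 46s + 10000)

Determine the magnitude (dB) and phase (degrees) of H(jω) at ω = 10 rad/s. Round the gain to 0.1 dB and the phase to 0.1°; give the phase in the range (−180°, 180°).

34.1 dB, -2.7°

At s = jω = j10:
quadratic: (j10)² + 46·j10 + 10000 = 9900 + j460 → |·| ≈ 9910.7, ∠ ≈ 2.66°
|H| = 500000 / 9910.7 ≈ 50.451
Gain = 20 log₁₀(50.451) ≈ 34.06 dB
∠H = 0.00° − 2.66° = -2.66°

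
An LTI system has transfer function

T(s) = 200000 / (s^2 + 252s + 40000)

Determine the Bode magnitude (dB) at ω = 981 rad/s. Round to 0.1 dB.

At s = jω = j981:
quadratic: (j981)² + 252·j981 + 40000 = -922361 + j247212 → |·| ≈ 9.5492e+05, ∠ ≈ 165.00°
|T| = 200000 / 9.5492e+05 ≈ 0.20944
Gain = 20 log₁₀(0.20944) ≈ -13.58 dB

-13.6 dB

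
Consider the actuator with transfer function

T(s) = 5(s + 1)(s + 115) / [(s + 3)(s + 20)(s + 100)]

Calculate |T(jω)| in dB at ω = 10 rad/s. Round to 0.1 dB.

-12.1 dB

At s = jω = j10:
zero (s+1): 1 + j10 → |·| = √(1²+10²) = √101 ≈ 10.05, ∠ = arctan(10/1) ≈ 84.29°
zero (s+115): 115 + j10 → |·| = √(115²+10²) = √13325 ≈ 115.43, ∠ = arctan(10/115) ≈ 4.97°
pole (s+3): 3 + j10 → |·| = √(3²+10²) = √109 ≈ 10.44, ∠ = arctan(10/3) ≈ 73.30°
pole (s+20): 20 + j10 → |·| = √(20²+10²) = √500 ≈ 22.361, ∠ = arctan(10/20) ≈ 26.57°
pole (s+100): 100 + j10 → |·| = √(100²+10²) = √10100 ≈ 100.5, ∠ = arctan(10/100) ≈ 5.71°
|T| = 5 · 1160.1 / 23462 ≈ 0.24723
Gain = 20 log₁₀(0.24723) ≈ -12.14 dB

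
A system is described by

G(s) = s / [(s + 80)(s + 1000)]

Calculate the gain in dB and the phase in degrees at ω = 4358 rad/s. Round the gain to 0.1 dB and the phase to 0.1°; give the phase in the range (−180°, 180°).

-73.0 dB, -76.0°

At s = jω = j4358:
zero at origin: s = j4358 → |·| = 4358, ∠ = 90.00°
pole (s+80): 80 + j4358 → |·| = √(80²+4358²) = √18998564 ≈ 4358.7, ∠ = arctan(4358/80) ≈ 88.95°
pole (s+1000): 1000 + j4358 → |·| = √(1000²+4358²) = √19992164 ≈ 4471.3, ∠ = arctan(4358/1000) ≈ 77.08°
|G| = 1 · 4358 / 1.9489e+07 ≈ 0.00022361
Gain = 20 log₁₀(0.00022361) ≈ -73.01 dB
∠G = 90.00° − 166.03° = -76.03°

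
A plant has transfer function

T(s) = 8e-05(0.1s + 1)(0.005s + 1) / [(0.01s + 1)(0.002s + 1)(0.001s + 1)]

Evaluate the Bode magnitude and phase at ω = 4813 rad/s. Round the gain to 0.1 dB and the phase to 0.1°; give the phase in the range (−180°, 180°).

At ω = 4813 rad/s:
zero (1 + j4813·0.1) = 1 + j481.3 → |·| ≈ 481.3, ∠ ≈ 89.88°
zero (1 + j4813·0.005) = 1 + j24.065 → |·| ≈ 24.086, ∠ ≈ 87.62°
pole (1 + j4813·0.01) = 1 + j48.13 → |·| ≈ 48.14, ∠ ≈ 88.81°
pole (1 + j4813·0.002) = 1 + j9.626 → |·| ≈ 9.6778, ∠ ≈ 84.07°
pole (1 + j4813·0.001) = 1 + j4.813 → |·| ≈ 4.9158, ∠ ≈ 78.26°
|T| = 8e-05 · 481.3 · 24.086 / (48.14 · 9.6778 · 4.9158) ≈ 0.00040494
Gain = 20 log₁₀(0.00040494) ≈ -67.85 dB
∠T = (89.88° + 87.62°) − (88.81° + 84.07° + 78.26°) = -73.64°

-67.9 dB, -73.6°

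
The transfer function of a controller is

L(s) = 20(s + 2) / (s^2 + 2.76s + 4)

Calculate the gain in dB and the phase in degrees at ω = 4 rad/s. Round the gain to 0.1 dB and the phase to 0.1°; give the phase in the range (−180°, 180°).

At s = jω = j4:
zero (s+2): 2 + j4 → |·| = √(2²+4²) = √20 ≈ 4.4721, ∠ = arctan(4/2) ≈ 63.43°
quadratic: (j4)² + 2.76·j4 + 4 = -12 + j11.04 → |·| ≈ 16.306, ∠ ≈ 137.39°
|L| = 20 · 4.4721 / 16.306 ≈ 5.4852
Gain = 20 log₁₀(5.4852) ≈ 14.78 dB
∠L = 63.43° − 137.39° = -73.96°

14.8 dB, -74.0°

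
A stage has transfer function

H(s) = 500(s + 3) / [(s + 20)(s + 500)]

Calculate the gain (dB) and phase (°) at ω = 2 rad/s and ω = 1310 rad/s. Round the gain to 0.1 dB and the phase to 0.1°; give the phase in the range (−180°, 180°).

At s = jω = j2:
zero (s+3): 3 + j2 → |·| = √(3²+2²) = √13 ≈ 3.6056, ∠ = arctan(2/3) ≈ 33.69°
pole (s+20): 20 + j2 → |·| = √(20²+2²) = √404 ≈ 20.1, ∠ = arctan(2/20) ≈ 5.71°
pole (s+500): 500 + j2 → |·| = √(500²+2²) = √250004 ≈ 500, ∠ = arctan(2/500) ≈ 0.23°
|H| = 500 · 3.6056 / 10050 ≈ 0.17938
Gain = 20 log₁₀(0.17938) ≈ -14.92 dB
∠H = 33.69° − 5.94° = 27.75°

At s = jω = j1310:
zero (s+3): 3 + j1310 → |·| = √(3²+1310²) = √1716109 ≈ 1310, ∠ = arctan(1310/3) ≈ 89.87°
pole (s+20): 20 + j1310 → |·| = √(20²+1310²) = √1716500 ≈ 1310.2, ∠ = arctan(1310/20) ≈ 89.13°
pole (s+500): 500 + j1310 → |·| = √(500²+1310²) = √1966100 ≈ 1402.2, ∠ = arctan(1310/500) ≈ 69.11°
|H| = 500 · 1310 / 1.8372e+06 ≈ 0.35652
Gain = 20 log₁₀(0.35652) ≈ -8.96 dB
∠H = 89.87° − 158.24° = -68.37°

ω = 2: -14.9 dB, 27.8°; ω = 1310: -9.0 dB, -68.4°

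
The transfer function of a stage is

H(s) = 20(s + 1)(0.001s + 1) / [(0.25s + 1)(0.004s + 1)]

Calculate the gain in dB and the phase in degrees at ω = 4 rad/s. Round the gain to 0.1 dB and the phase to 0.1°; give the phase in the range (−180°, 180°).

35.3 dB, 30.3°

At ω = 4 rad/s:
zero (1 + j4·1) = 1 + j4 → |·| ≈ 4.1231, ∠ ≈ 75.96°
zero (1 + j4·0.001) = 1 + j0.004 → |·| ≈ 1, ∠ ≈ 0.23°
pole (1 + j4·0.25) = 1 + j1 → |·| ≈ 1.4142, ∠ ≈ 45.00°
pole (1 + j4·0.004) = 1 + j0.016 → |·| ≈ 1.0001, ∠ ≈ 0.92°
|H| = 20 · 4.1231 · 1 / (1.4142 · 1.0001) ≈ 58.304
Gain = 20 log₁₀(58.304) ≈ 35.31 dB
∠H = (75.96° + 0.23°) − (45.00° + 0.92°) = 30.27°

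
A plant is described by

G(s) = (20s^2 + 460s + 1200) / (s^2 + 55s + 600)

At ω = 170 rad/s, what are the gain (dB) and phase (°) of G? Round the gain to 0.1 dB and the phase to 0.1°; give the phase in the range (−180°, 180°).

Substitute s = j170:
Numerator: 20(j170)^2 + 460(j170) + 1200 = -576800 + j78200
Denominator: (j170)^2 + 55(j170) + 600 = -28300 + j9350
|N| = √(576800² + 78200²) ≈ 5.8208e+05, ∠N ≈ 172.28°
|D| = √(28300² + 9350²) ≈ 29805, ∠D ≈ 161.72°
|G| = 5.8208e+05 / 29805 ≈ 19.53
Gain = 20 log₁₀(19.53) ≈ 25.81 dB
∠G = 172.28° − 161.72° = 10.56°

25.8 dB, 10.6°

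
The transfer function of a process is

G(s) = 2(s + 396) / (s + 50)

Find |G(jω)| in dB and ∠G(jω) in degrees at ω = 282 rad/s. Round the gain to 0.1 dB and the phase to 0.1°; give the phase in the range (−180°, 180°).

At s = jω = j282:
zero (s+396): 396 + j282 → |·| = √(396²+282²) = √236340 ≈ 486.15, ∠ = arctan(282/396) ≈ 35.46°
pole (s+50): 50 + j282 → |·| = √(50²+282²) = √82024 ≈ 286.4, ∠ = arctan(282/50) ≈ 79.95°
|G| = 2 · 486.15 / 286.4 ≈ 3.3949
Gain = 20 log₁₀(3.3949) ≈ 10.62 dB
∠G = 35.46° − 79.95° = -44.49°

10.6 dB, -44.5°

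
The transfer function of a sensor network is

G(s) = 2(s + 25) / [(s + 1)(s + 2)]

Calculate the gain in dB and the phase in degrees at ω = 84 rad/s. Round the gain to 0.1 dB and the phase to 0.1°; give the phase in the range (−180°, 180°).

At s = jω = j84:
zero (s+25): 25 + j84 → |·| = √(25²+84²) = √7681 ≈ 87.641, ∠ = arctan(84/25) ≈ 73.43°
pole (s+1): 1 + j84 → |·| = √(1²+84²) = √7057 ≈ 84.006, ∠ = arctan(84/1) ≈ 89.32°
pole (s+2): 2 + j84 → |·| = √(2²+84²) = √7060 ≈ 84.024, ∠ = arctan(84/2) ≈ 88.64°
|G| = 2 · 87.641 / 7058.5 ≈ 0.024833
Gain = 20 log₁₀(0.024833) ≈ -32.10 dB
∠G = 73.43° − 177.96° = -104.53°

-32.1 dB, -104.5°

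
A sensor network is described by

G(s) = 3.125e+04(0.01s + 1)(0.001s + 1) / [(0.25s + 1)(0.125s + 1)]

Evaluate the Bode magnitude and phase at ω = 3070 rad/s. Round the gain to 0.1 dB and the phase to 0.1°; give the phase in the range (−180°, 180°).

At ω = 3070 rad/s:
zero (1 + j3070·0.01) = 1 + j30.7 → |·| ≈ 30.716, ∠ ≈ 88.13°
zero (1 + j3070·0.001) = 1 + j3.07 → |·| ≈ 3.2288, ∠ ≈ 71.96°
pole (1 + j3070·0.25) = 1 + j767.5 → |·| ≈ 767.5, ∠ ≈ 89.93°
pole (1 + j3070·0.125) = 1 + j383.75 → |·| ≈ 383.75, ∠ ≈ 89.85°
|G| = 3.125e+04 · 30.716 · 3.2288 / (767.5 · 383.75) ≈ 10.523
Gain = 20 log₁₀(10.523) ≈ 20.44 dB
∠G = (88.13° + 71.96°) − (89.93° + 89.85°) = -19.69°

20.4 dB, -19.7°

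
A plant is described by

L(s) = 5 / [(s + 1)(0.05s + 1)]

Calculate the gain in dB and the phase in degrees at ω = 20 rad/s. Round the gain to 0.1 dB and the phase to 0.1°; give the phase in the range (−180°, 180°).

-15.1 dB, -132.1°

At ω = 20 rad/s:
pole (1 + j20·1) = 1 + j20 → |·| ≈ 20.025, ∠ ≈ 87.14°
pole (1 + j20·0.05) = 1 + j1 → |·| ≈ 1.4142, ∠ ≈ 45.00°
|L| = 5 · 1 / (20.025 · 1.4142) ≈ 0.17656
Gain = 20 log₁₀(0.17656) ≈ -15.06 dB
∠L = (0°) − (87.14° + 45.00°) = -132.14°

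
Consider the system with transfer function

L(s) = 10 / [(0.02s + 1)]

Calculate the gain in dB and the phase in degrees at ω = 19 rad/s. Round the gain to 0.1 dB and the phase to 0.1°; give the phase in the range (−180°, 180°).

19.4 dB, -20.8°

At ω = 19 rad/s:
pole (1 + j19·0.02) = 1 + j0.38 → |·| ≈ 1.0698, ∠ ≈ 20.81°
|L| = 10 · 1 / (1.0698) ≈ 9.3475
Gain = 20 log₁₀(9.3475) ≈ 19.41 dB
∠L = (0°) − (20.81°) = -20.81°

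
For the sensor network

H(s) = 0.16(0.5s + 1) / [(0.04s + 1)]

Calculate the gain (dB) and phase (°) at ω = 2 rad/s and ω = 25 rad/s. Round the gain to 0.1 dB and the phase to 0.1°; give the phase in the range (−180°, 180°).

At ω = 2 rad/s:
zero (1 + j2·0.5) = 1 + j1 → |·| ≈ 1.4142, ∠ ≈ 45.00°
pole (1 + j2·0.04) = 1 + j0.08 → |·| ≈ 1.0032, ∠ ≈ 4.57°
|H| = 0.16 · 1.4142 / (1.0032) ≈ 0.22555
Gain = 20 log₁₀(0.22555) ≈ -12.94 dB
∠H = (45.00°) − (4.57°) = 40.43°

At ω = 25 rad/s:
zero (1 + j25·0.5) = 1 + j12.5 → |·| ≈ 12.54, ∠ ≈ 85.43°
pole (1 + j25·0.04) = 1 + j1 → |·| ≈ 1.4142, ∠ ≈ 45.00°
|H| = 0.16 · 12.54 / (1.4142) ≈ 1.4188
Gain = 20 log₁₀(1.4188) ≈ 3.04 dB
∠H = (85.43°) − (45.00°) = 40.43°

ω = 2: -12.9 dB, 40.4°; ω = 25: 3.0 dB, 40.4°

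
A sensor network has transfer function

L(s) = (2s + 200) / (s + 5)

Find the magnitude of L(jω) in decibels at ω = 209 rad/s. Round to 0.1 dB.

Substitute s = j209:
Numerator: 2(j209) + 200 = 200 + j418
Denominator: (j209) + 5 = 5 + j209
|N| = √(200² + 418²) ≈ 463.38, ∠N ≈ 64.43°
|D| = √(5² + 209²) ≈ 209.06, ∠D ≈ 88.63°
|L| = 463.38 / 209.06 ≈ 2.2165
Gain = 20 log₁₀(2.2165) ≈ 6.91 dB

6.9 dB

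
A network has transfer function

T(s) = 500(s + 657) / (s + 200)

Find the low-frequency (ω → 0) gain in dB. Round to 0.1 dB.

T(0) = 500·657 / (200) = 1642.5
20 log₁₀(1642.5) ≈ 64.31 dB

64.3 dB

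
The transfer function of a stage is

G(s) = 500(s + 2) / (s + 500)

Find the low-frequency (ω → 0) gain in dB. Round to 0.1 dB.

6.0 dB

G(0) = 500·2 / (500) = 2
20 log₁₀(2) ≈ 6.02 dB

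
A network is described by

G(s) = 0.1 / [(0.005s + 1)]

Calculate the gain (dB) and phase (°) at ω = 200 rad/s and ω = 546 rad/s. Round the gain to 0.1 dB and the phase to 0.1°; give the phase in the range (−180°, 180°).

At ω = 200 rad/s:
pole (1 + j200·0.005) = 1 + j1 → |·| ≈ 1.4142, ∠ ≈ 45.00°
|G| = 0.1 · 1 / (1.4142) ≈ 0.070711
Gain = 20 log₁₀(0.070711) ≈ -23.01 dB
∠G = (0°) − (45.00°) = -45.00°

At ω = 546 rad/s:
pole (1 + j546·0.005) = 1 + j2.73 → |·| ≈ 2.9074, ∠ ≈ 69.88°
|G| = 0.1 · 1 / (2.9074) ≈ 0.034395
Gain = 20 log₁₀(0.034395) ≈ -29.27 dB
∠G = (0°) − (69.88°) = -69.88°

ω = 200: -23.0 dB, -45.0°; ω = 546: -29.3 dB, -69.9°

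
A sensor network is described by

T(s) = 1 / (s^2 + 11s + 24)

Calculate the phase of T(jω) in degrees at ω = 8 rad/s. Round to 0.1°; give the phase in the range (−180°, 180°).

-114.4°

Substitute s = j8:
Numerator: 1 = 1 + j0
Denominator: (j8)^2 + 11(j8) + 24 = -40 + j88
|N| = √(1² + 0²) ≈ 1, ∠N ≈ 0.00°
|D| = √(40² + 88²) ≈ 96.664, ∠D ≈ 114.44°
∠T = 0.00° − 114.44° = -114.44°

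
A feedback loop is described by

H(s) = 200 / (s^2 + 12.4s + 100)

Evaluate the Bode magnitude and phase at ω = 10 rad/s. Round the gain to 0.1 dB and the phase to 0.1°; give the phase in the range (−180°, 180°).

4.2 dB, -90.0°

At s = jω = j10:
quadratic: (j10)² + 12.4·j10 + 100 = 0 + j124 → |·| ≈ 124, ∠ ≈ 90.00°
|H| = 200 / 124 ≈ 1.6129
Gain = 20 log₁₀(1.6129) ≈ 4.15 dB
∠H = 0.00° − 90.00° = -90.00°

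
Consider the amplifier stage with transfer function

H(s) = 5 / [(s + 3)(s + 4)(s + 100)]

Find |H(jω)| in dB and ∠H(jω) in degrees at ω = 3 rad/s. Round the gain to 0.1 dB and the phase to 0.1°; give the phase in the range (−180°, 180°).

At s = jω = j3:
pole (s+3): 3 + j3 → |·| = √(3²+3²) = √18 ≈ 4.2426, ∠ = arctan(3/3) ≈ 45.00°
pole (s+4): 4 + j3 → |·| = √(4²+3²) = √25 ≈ 5, ∠ = arctan(3/4) ≈ 36.87°
pole (s+100): 100 + j3 → |·| = √(100²+3²) = √10009 ≈ 100.04, ∠ = arctan(3/100) ≈ 1.72°
|H| = 5 / 2122.1 ≈ 0.0023562
Gain = 20 log₁₀(0.0023562) ≈ -52.56 dB
∠H = 0.00° − 83.59° = -83.59°

-52.6 dB, -83.6°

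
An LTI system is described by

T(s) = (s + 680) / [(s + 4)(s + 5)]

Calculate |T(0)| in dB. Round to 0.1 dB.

30.6 dB

T(0) = 1·680 / (4·5) = 34
20 log₁₀(34) ≈ 30.63 dB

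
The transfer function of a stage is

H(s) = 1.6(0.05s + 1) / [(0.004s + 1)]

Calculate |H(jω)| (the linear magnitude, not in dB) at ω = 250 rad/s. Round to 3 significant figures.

14.2

At ω = 250 rad/s:
zero (1 + j250·0.05) = 1 + j12.5 → |·| ≈ 12.54, ∠ ≈ 85.43°
pole (1 + j250·0.004) = 1 + j1 → |·| ≈ 1.4142, ∠ ≈ 45.00°
|H| = 1.6 · 12.54 / (1.4142) ≈ 14.188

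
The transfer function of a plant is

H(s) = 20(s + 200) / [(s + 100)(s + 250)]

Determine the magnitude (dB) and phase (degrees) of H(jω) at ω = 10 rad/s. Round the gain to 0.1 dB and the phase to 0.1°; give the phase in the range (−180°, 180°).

At s = jω = j10:
zero (s+200): 200 + j10 → |·| = √(200²+10²) = √40100 ≈ 200.25, ∠ = arctan(10/200) ≈ 2.86°
pole (s+100): 100 + j10 → |·| = √(100²+10²) = √10100 ≈ 100.5, ∠ = arctan(10/100) ≈ 5.71°
pole (s+250): 250 + j10 → |·| = √(250²+10²) = √62600 ≈ 250.2, ∠ = arctan(10/250) ≈ 2.29°
|H| = 20 · 200.25 / 25145 ≈ 0.15928
Gain = 20 log₁₀(0.15928) ≈ -15.96 dB
∠H = 2.86° − 8.00° = -5.14°

-16.0 dB, -5.1°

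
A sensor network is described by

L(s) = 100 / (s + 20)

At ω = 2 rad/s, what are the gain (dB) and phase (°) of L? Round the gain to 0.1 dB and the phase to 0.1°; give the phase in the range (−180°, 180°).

13.9 dB, -5.7°

At s = jω = j2:
pole (s+20): 20 + j2 → |·| = √(20²+2²) = √404 ≈ 20.1, ∠ = arctan(2/20) ≈ 5.71°
|L| = 100 / 20.1 ≈ 4.9751
Gain = 20 log₁₀(4.9751) ≈ 13.94 dB
∠L = 0.00° − 5.71° = -5.71°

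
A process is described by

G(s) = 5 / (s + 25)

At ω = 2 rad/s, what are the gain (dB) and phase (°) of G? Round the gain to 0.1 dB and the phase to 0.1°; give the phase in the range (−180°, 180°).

-14.0 dB, -4.6°

At s = jω = j2:
pole (s+25): 25 + j2 → |·| = √(25²+2²) = √629 ≈ 25.08, ∠ = arctan(2/25) ≈ 4.57°
|G| = 5 / 25.08 ≈ 0.19936
Gain = 20 log₁₀(0.19936) ≈ -14.01 dB
∠G = 0.00° − 4.57° = -4.57°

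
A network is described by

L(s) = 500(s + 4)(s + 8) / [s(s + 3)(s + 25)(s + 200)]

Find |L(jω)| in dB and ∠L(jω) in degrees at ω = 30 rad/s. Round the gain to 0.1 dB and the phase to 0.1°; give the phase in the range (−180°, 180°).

-23.6 dB, -75.5°

At s = jω = j30:
zero (s+4): 4 + j30 → |·| = √(4²+30²) = √916 ≈ 30.265, ∠ = arctan(30/4) ≈ 82.41°
zero (s+8): 8 + j30 → |·| = √(8²+30²) = √964 ≈ 31.048, ∠ = arctan(30/8) ≈ 75.07°
pole (s+3): 3 + j30 → |·| = √(3²+30²) = √909 ≈ 30.15, ∠ = arctan(30/3) ≈ 84.29°
pole (s+25): 25 + j30 → |·| = √(25²+30²) = √1525 ≈ 39.051, ∠ = arctan(30/25) ≈ 50.19°
pole (s+200): 200 + j30 → |·| = √(200²+30²) = √40900 ≈ 202.24, ∠ = arctan(30/200) ≈ 8.53°
pole at origin: |s| = 30, ∠ = 90.00° (in denominator)
|L| = 500 · 939.67 / 7.1434e+06 ≈ 0.065772
Gain = 20 log₁₀(0.065772) ≈ -23.64 dB
∠L = 157.48° − 233.01° = -75.53°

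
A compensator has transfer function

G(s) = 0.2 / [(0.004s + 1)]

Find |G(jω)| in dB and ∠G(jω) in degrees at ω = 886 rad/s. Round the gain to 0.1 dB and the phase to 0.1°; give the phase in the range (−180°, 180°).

At ω = 886 rad/s:
pole (1 + j886·0.004) = 1 + j3.544 → |·| ≈ 3.6824, ∠ ≈ 74.24°
|G| = 0.2 · 1 / (3.6824) ≈ 0.054312
Gain = 20 log₁₀(0.054312) ≈ -25.30 dB
∠G = (0°) − (74.24°) = -74.24°

-25.3 dB, -74.2°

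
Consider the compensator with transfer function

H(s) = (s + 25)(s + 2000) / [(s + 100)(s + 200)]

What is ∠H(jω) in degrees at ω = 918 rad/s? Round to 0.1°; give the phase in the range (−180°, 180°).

At s = jω = j918:
zero (s+25): 25 + j918 → |·| = √(25²+918²) = √843349 ≈ 918.34, ∠ = arctan(918/25) ≈ 88.44°
zero (s+2000): 2000 + j918 → |·| = √(2000²+918²) = √4842724 ≈ 2200.6, ∠ = arctan(918/2000) ≈ 24.66°
pole (s+100): 100 + j918 → |·| = √(100²+918²) = √852724 ≈ 923.43, ∠ = arctan(918/100) ≈ 83.78°
pole (s+200): 200 + j918 → |·| = √(200²+918²) = √882724 ≈ 939.53, ∠ = arctan(918/200) ≈ 77.71°
∠H = 113.10° − 161.49° = -48.39°

-48.4°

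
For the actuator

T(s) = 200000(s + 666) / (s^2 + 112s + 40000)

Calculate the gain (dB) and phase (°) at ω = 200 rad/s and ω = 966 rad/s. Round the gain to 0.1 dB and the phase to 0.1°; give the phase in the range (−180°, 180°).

ω = 200: 75.9 dB, -73.3°; ω = 966: 48.3 dB, -117.7°

At s = jω = j200:
zero (s+666): 666 + j200 → |·| = √(666²+200²) = √483556 ≈ 695.38, ∠ = arctan(200/666) ≈ 16.72°
quadratic: (j200)² + 112·j200 + 40000 = 0 + j22400 → |·| ≈ 22400, ∠ ≈ 90.00°
|T| = 200000 · 695.38 / 22400 ≈ 6208.8
Gain = 20 log₁₀(6208.8) ≈ 75.86 dB
∠T = 16.72° − 90.00° = -73.28°

At s = jω = j966:
zero (s+666): 666 + j966 → |·| = √(666²+966²) = √1376712 ≈ 1173.3, ∠ = arctan(966/666) ≈ 55.42°
quadratic: (j966)² + 112·j966 + 40000 = -893156 + j108192 → |·| ≈ 8.9969e+05, ∠ ≈ 173.09°
|T| = 200000 · 1173.3 / 8.9969e+05 ≈ 260.82
Gain = 20 log₁₀(260.82) ≈ 48.33 dB
∠T = 55.42° − 173.09° = -117.67°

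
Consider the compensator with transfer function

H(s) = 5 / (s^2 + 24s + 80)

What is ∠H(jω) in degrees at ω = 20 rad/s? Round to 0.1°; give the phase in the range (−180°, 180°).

Substitute s = j20:
Numerator: 5 = 5 + j0
Denominator: (j20)^2 + 24(j20) + 80 = -320 + j480
|N| = √(5² + 0²) ≈ 5, ∠N ≈ 0.00°
|D| = √(320² + 480²) ≈ 576.89, ∠D ≈ 123.69°
∠H = 0.00° − 123.69° = -123.69°

-123.7°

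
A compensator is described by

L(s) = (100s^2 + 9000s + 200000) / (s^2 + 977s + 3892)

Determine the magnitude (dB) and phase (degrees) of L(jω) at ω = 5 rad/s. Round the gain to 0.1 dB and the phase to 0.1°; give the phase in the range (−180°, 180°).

30.2 dB, -38.8°

Substitute s = j5:
Numerator: 100(j5)^2 + 9000(j5) + 200000 = 197500 + j45000
Denominator: (j5)^2 + 977(j5) + 3892 = 3867 + j4885
|N| = √(197500² + 45000²) ≈ 2.0256e+05, ∠N ≈ 12.84°
|D| = √(3867² + 4885²) ≈ 6230.3, ∠D ≈ 51.63°
|L| = 2.0256e+05 / 6230.3 ≈ 32.512
Gain = 20 log₁₀(32.512) ≈ 30.24 dB
∠L = 12.84° − 51.63° = -38.79°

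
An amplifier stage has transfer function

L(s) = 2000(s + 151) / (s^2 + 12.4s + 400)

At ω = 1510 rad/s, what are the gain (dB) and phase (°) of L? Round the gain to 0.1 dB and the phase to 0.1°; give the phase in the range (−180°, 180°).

At s = jω = j1510:
zero (s+151): 151 + j1510 → |·| = √(151²+1510²) = √2302901 ≈ 1517.5, ∠ = arctan(1510/151) ≈ 84.29°
quadratic: (j1510)² + 12.4·j1510 + 400 = -2279700 + j18724 → |·| ≈ 2.2798e+06, ∠ ≈ 179.53°
|L| = 2000 · 1517.5 / 2.2798e+06 ≈ 1.3313
Gain = 20 log₁₀(1.3313) ≈ 2.49 dB
∠L = 84.29° − 179.53° = -95.24°

2.5 dB, -95.2°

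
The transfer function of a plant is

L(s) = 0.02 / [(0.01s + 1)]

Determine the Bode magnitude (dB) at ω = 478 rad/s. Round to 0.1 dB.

-47.8 dB

At ω = 478 rad/s:
pole (1 + j478·0.01) = 1 + j4.78 → |·| ≈ 4.8835, ∠ ≈ 78.18°
|L| = 0.02 · 1 / (4.8835) ≈ 0.0040954
Gain = 20 log₁₀(0.0040954) ≈ -47.75 dB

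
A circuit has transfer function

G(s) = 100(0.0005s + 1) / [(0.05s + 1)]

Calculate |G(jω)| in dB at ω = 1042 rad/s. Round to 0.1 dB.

6.7 dB

At ω = 1042 rad/s:
zero (1 + j1042·0.0005) = 1 + j0.521 → |·| ≈ 1.1276, ∠ ≈ 27.52°
pole (1 + j1042·0.05) = 1 + j52.1 → |·| ≈ 52.11, ∠ ≈ 88.90°
|G| = 100 · 1.1276 / (52.11) ≈ 2.1639
Gain = 20 log₁₀(2.1639) ≈ 6.70 dB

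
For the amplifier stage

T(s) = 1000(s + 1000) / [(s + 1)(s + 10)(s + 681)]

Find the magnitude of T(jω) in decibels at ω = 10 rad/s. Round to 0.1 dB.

At s = jω = j10:
zero (s+1000): 1000 + j10 → |·| = √(1000²+10²) = √1000100 ≈ 1000, ∠ = arctan(10/1000) ≈ 0.57°
pole (s+1): 1 + j10 → |·| = √(1²+10²) = √101 ≈ 10.05, ∠ = arctan(10/1) ≈ 84.29°
pole (s+10): 10 + j10 → |·| = √(10²+10²) = √200 ≈ 14.142, ∠ = arctan(10/10) ≈ 45.00°
pole (s+681): 681 + j10 → |·| = √(681²+10²) = √463861 ≈ 681.07, ∠ = arctan(10/681) ≈ 0.84°
|T| = 1000 · 1000 / 96799 ≈ 10.331
Gain = 20 log₁₀(10.331) ≈ 20.28 dB

20.3 dB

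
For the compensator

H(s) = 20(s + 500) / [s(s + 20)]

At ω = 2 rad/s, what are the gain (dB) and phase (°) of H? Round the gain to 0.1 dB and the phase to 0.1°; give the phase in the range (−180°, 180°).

47.9 dB, -95.5°

At s = jω = j2:
zero (s+500): 500 + j2 → |·| = √(500²+2²) = √250004 ≈ 500, ∠ = arctan(2/500) ≈ 0.23°
pole (s+20): 20 + j2 → |·| = √(20²+2²) = √404 ≈ 20.1, ∠ = arctan(2/20) ≈ 5.71°
pole at origin: |s| = 2, ∠ = 90.00° (in denominator)
|H| = 20 · 500 / 40.2 ≈ 248.76
Gain = 20 log₁₀(248.76) ≈ 47.92 dB
∠H = 0.23° − 95.71° = -95.48°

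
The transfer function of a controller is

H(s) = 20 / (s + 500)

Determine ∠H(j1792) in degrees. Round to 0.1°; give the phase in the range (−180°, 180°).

Substitute s = j1792:
Numerator: 20 = 20 + j0
Denominator: (j1792) + 500 = 500 + j1792
|N| = √(20² + 0²) ≈ 20, ∠N ≈ 0.00°
|D| = √(500² + 1792²) ≈ 1860.4, ∠D ≈ 74.41°
∠H = 0.00° − 74.41° = -74.41°

-74.4°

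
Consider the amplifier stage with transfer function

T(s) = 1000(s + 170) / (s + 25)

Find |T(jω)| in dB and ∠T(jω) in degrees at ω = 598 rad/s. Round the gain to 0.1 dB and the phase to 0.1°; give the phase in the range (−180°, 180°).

60.3 dB, -13.5°

At s = jω = j598:
zero (s+170): 170 + j598 → |·| = √(170²+598²) = √386504 ≈ 621.69, ∠ = arctan(598/170) ≈ 74.13°
pole (s+25): 25 + j598 → |·| = √(25²+598²) = √358229 ≈ 598.52, ∠ = arctan(598/25) ≈ 87.61°
|T| = 1000 · 621.69 / 598.52 ≈ 1038.7
Gain = 20 log₁₀(1038.7) ≈ 60.33 dB
∠T = 74.13° − 87.61° = -13.48°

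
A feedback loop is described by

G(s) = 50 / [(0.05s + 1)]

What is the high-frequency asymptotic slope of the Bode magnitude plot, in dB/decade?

-20 dB/decade

Each pole contributes −20 dB/decade at high frequency; each zero contributes +20 dB/decade.
Net: 0 zero(s) − 1 pole(s) → -20 dB/decade.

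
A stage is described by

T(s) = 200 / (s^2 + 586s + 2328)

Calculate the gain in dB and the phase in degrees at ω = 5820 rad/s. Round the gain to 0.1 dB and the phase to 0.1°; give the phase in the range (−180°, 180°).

-104.6 dB, -174.3°

Substitute s = j5820:
Numerator: 200 = 200 + j0
Denominator: (j5820)^2 + 586(j5820) + 2328 = -33870072 + j3410520
|N| = √(200² + 0²) ≈ 200, ∠N ≈ 0.00°
|D| = √(33870072² + 3410520²) ≈ 3.4041e+07, ∠D ≈ 174.25°
|T| = 200 / 3.4041e+07 ≈ 5.8753e-06
Gain = 20 log₁₀(5.8753e-06) ≈ -104.62 dB
∠T = 0.00° − 174.25° = -174.25°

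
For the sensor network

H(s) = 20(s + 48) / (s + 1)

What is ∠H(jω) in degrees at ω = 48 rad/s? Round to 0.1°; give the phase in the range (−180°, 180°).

At s = jω = j48:
zero (s+48): 48 + j48 → |·| = √(48²+48²) = √4608 ≈ 67.882, ∠ = arctan(48/48) ≈ 45.00°
pole (s+1): 1 + j48 → |·| = √(1²+48²) = √2305 ≈ 48.01, ∠ = arctan(48/1) ≈ 88.81°
∠H = 45.00° − 88.81° = -43.81°

-43.8°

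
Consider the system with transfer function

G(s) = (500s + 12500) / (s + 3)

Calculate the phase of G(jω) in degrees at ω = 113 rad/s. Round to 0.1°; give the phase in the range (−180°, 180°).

-11.0°

Substitute s = j113:
Numerator: 500(j113) + 12500 = 12500 + j56500
Denominator: (j113) + 3 = 3 + j113
|N| = √(12500² + 56500²) ≈ 57866, ∠N ≈ 77.52°
|D| = √(3² + 113²) ≈ 113.04, ∠D ≈ 88.48°
∠G = 77.52° − 88.48° = -10.96°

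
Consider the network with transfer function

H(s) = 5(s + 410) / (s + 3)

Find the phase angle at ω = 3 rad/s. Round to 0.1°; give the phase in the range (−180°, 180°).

-44.6°

At s = jω = j3:
zero (s+410): 410 + j3 → |·| = √(410²+3²) = √168109 ≈ 410.01, ∠ = arctan(3/410) ≈ 0.42°
pole (s+3): 3 + j3 → |·| = √(3²+3²) = √18 ≈ 4.2426, ∠ = arctan(3/3) ≈ 45.00°
∠H = 0.42° − 45.00° = -44.58°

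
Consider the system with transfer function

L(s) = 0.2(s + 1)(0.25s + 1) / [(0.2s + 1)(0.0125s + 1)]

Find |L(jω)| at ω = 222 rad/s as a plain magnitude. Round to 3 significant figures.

At ω = 222 rad/s:
zero (1 + j222·1) = 1 + j222 → |·| ≈ 222, ∠ ≈ 89.74°
zero (1 + j222·0.25) = 1 + j55.5 → |·| ≈ 55.509, ∠ ≈ 88.97°
pole (1 + j222·0.2) = 1 + j44.4 → |·| ≈ 44.411, ∠ ≈ 88.71°
pole (1 + j222·0.0125) = 1 + j2.775 → |·| ≈ 2.9497, ∠ ≈ 70.18°
|L| = 0.2 · 222 · 55.509 / (44.411 · 2.9497) ≈ 18.814

18.8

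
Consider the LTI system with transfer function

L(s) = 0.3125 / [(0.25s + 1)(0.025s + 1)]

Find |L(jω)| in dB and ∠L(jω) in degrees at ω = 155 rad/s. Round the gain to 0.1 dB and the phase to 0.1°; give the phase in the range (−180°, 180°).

At ω = 155 rad/s:
pole (1 + j155·0.25) = 1 + j38.75 → |·| ≈ 38.763, ∠ ≈ 88.52°
pole (1 + j155·0.025) = 1 + j3.875 → |·| ≈ 4.002, ∠ ≈ 75.53°
|L| = 0.3125 · 1 / (38.763 · 4.002) ≈ 0.0020144
Gain = 20 log₁₀(0.0020144) ≈ -53.92 dB
∠L = (0°) − (88.52° + 75.53°) = -164.05°

-53.9 dB, -164.1°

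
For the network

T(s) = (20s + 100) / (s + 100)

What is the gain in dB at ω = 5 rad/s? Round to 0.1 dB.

Substitute s = j5:
Numerator: 20(j5) + 100 = 100 + j100
Denominator: (j5) + 100 = 100 + j5
|N| = √(100² + 100²) ≈ 141.42, ∠N ≈ 45.00°
|D| = √(100² + 5²) ≈ 100.12, ∠D ≈ 2.86°
|T| = 141.42 / 100.12 ≈ 1.4125
Gain = 20 log₁₀(1.4125) ≈ 3.00 dB

3.0 dB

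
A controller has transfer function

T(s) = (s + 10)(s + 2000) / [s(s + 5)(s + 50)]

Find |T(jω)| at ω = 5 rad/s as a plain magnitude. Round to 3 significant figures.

12.6

At s = jω = j5:
zero (s+10): 10 + j5 → |·| = √(10²+5²) = √125 ≈ 11.18, ∠ = arctan(5/10) ≈ 26.57°
zero (s+2000): 2000 + j5 → |·| = √(2000²+5²) = √4000025 ≈ 2000, ∠ = arctan(5/2000) ≈ 0.14°
pole (s+5): 5 + j5 → |·| = √(5²+5²) = √50 ≈ 7.0711, ∠ = arctan(5/5) ≈ 45.00°
pole (s+50): 50 + j5 → |·| = √(50²+5²) = √2525 ≈ 50.249, ∠ = arctan(5/50) ≈ 5.71°
pole at origin: |s| = 5, ∠ = 90.00° (in denominator)
|T| = 1 · 22360 / 1776.6 ≈ 12.586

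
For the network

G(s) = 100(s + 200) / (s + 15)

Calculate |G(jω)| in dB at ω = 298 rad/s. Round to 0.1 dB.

At s = jω = j298:
zero (s+200): 200 + j298 → |·| = √(200²+298²) = √128804 ≈ 358.89, ∠ = arctan(298/200) ≈ 56.13°
pole (s+15): 15 + j298 → |·| = √(15²+298²) = √89029 ≈ 298.38, ∠ = arctan(298/15) ≈ 87.12°
|G| = 100 · 358.89 / 298.38 ≈ 120.28
Gain = 20 log₁₀(120.28) ≈ 41.60 dB

41.6 dB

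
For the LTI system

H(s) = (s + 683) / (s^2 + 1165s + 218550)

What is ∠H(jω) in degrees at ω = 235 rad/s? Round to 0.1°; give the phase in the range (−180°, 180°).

-40.2°

Substitute s = j235:
Numerator: (j235) + 683 = 683 + j235
Denominator: (j235)^2 + 1165(j235) + 218550 = 163325 + j273775
|N| = √(683² + 235²) ≈ 722.3, ∠N ≈ 18.99°
|D| = √(163325² + 273775²) ≈ 3.1879e+05, ∠D ≈ 59.18°
∠H = 18.99° − 59.18° = -40.19°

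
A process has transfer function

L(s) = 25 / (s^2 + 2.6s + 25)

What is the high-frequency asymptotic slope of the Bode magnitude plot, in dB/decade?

Each pole contributes −20 dB/decade at high frequency; each zero contributes +20 dB/decade.
Net: 0 zero(s) − 2 pole(s) → -40 dB/decade.

-40 dB/decade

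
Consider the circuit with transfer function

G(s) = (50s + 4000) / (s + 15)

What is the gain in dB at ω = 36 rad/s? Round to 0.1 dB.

Substitute s = j36:
Numerator: 50(j36) + 4000 = 4000 + j1800
Denominator: (j36) + 15 = 15 + j36
|N| = √(4000² + 1800²) ≈ 4386.3, ∠N ≈ 24.23°
|D| = √(15² + 36²) ≈ 39, ∠D ≈ 67.38°
|G| = 4386.3 / 39 ≈ 112.47
Gain = 20 log₁₀(112.47) ≈ 41.02 dB

41.0 dB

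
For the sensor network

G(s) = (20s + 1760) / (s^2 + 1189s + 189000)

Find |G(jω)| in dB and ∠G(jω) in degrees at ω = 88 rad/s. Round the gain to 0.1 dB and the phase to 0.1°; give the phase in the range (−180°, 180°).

Substitute s = j88:
Numerator: 20(j88) + 1760 = 1760 + j1760
Denominator: (j88)^2 + 1189(j88) + 189000 = 181256 + j104632
|N| = √(1760² + 1760²) ≈ 2489, ∠N ≈ 45.00°
|D| = √(181256² + 104632²) ≈ 2.0929e+05, ∠D ≈ 30.00°
|G| = 2489 / 2.0929e+05 ≈ 0.011893
Gain = 20 log₁₀(0.011893) ≈ -38.49 dB
∠G = 45.00° − 30.00° = 15.00°

-38.5 dB, 15.0°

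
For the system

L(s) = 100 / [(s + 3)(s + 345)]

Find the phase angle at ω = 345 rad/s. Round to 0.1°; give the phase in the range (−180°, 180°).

-134.5°

At s = jω = j345:
pole (s+3): 3 + j345 → |·| = √(3²+345²) = √119034 ≈ 345.01, ∠ = arctan(345/3) ≈ 89.50°
pole (s+345): 345 + j345 → |·| = √(345²+345²) = √238050 ≈ 487.9, ∠ = arctan(345/345) ≈ 45.00°
∠L = 0.00° − 134.50° = -134.50°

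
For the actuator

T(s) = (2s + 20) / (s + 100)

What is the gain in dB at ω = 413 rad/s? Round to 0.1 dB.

5.8 dB

Substitute s = j413:
Numerator: 2(j413) + 20 = 20 + j826
Denominator: (j413) + 100 = 100 + j413
|N| = √(20² + 826²) ≈ 826.24, ∠N ≈ 88.61°
|D| = √(100² + 413²) ≈ 424.93, ∠D ≈ 76.39°
|T| = 826.24 / 424.93 ≈ 1.9444
Gain = 20 log₁₀(1.9444) ≈ 5.78 dB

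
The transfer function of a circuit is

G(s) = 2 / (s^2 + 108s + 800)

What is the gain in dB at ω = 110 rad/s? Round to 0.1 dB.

Substitute s = j110:
Numerator: 2 = 2 + j0
Denominator: (j110)^2 + 108(j110) + 800 = -11300 + j11880
|N| = √(2² + 0²) ≈ 2, ∠N ≈ 0.00°
|D| = √(11300² + 11880²) ≈ 16396, ∠D ≈ 133.57°
|G| = 2 / 16396 ≈ 0.00012198
Gain = 20 log₁₀(0.00012198) ≈ -78.27 dB

-78.3 dB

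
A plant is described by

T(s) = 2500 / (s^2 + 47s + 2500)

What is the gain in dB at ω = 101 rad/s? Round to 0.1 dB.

At s = jω = j101:
quadratic: (j101)² + 47·j101 + 2500 = -7701 + j4747 → |·| ≈ 9046.5, ∠ ≈ 148.35°
|T| = 2500 / 9046.5 ≈ 0.27635
Gain = 20 log₁₀(0.27635) ≈ -11.17 dB

-11.2 dB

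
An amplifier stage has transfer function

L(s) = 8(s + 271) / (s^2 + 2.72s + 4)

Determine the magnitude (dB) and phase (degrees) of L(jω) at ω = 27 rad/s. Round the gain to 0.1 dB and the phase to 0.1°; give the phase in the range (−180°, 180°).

At s = jω = j27:
zero (s+271): 271 + j27 → |·| = √(271²+27²) = √74170 ≈ 272.34, ∠ = arctan(27/271) ≈ 5.69°
quadratic: (j27)² + 2.72·j27 + 4 = -725 + j73.44 → |·| ≈ 728.71, ∠ ≈ 174.22°
|L| = 8 · 272.34 / 728.71 ≈ 2.9898
Gain = 20 log₁₀(2.9898) ≈ 9.51 dB
∠L = 5.69° − 174.22° = -168.53°

9.5 dB, -168.5°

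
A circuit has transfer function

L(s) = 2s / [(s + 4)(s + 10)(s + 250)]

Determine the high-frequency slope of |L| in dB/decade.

-40 dB/decade

Each pole contributes −20 dB/decade at high frequency; each zero contributes +20 dB/decade.
Net: 1 zero(s) − 3 pole(s) → -40 dB/decade.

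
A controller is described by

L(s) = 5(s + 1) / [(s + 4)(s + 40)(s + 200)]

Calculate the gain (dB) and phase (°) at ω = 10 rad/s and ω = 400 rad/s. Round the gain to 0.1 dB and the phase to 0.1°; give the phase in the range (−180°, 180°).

ω = 10: -65.0 dB, -0.8°; ω = 400: -91.1 dB, -147.3°

At s = jω = j10:
zero (s+1): 1 + j10 → |·| = √(1²+10²) = √101 ≈ 10.05, ∠ = arctan(10/1) ≈ 84.29°
pole (s+4): 4 + j10 → |·| = √(4²+10²) = √116 ≈ 10.77, ∠ = arctan(10/4) ≈ 68.20°
pole (s+40): 40 + j10 → |·| = √(40²+10²) = √1700 ≈ 41.231, ∠ = arctan(10/40) ≈ 14.04°
pole (s+200): 200 + j10 → |·| = √(200²+10²) = √40100 ≈ 200.25, ∠ = arctan(10/200) ≈ 2.86°
|L| = 5 · 10.05 / 88923 ≈ 0.0005651
Gain = 20 log₁₀(0.0005651) ≈ -64.96 dB
∠L = 84.29° − 85.10° = -0.81°

At s = jω = j400:
zero (s+1): 1 + j400 → |·| = √(1²+400²) = √160001 ≈ 400, ∠ = arctan(400/1) ≈ 89.86°
pole (s+4): 4 + j400 → |·| = √(4²+400²) = √160016 ≈ 400.02, ∠ = arctan(400/4) ≈ 89.43°
pole (s+40): 40 + j400 → |·| = √(40²+400²) = √161600 ≈ 402, ∠ = arctan(400/40) ≈ 84.29°
pole (s+200): 200 + j400 → |·| = √(200²+400²) = √200000 ≈ 447.21, ∠ = arctan(400/200) ≈ 63.43°
|L| = 5 · 400 / 7.1915e+07 ≈ 2.7811e-05
Gain = 20 log₁₀(2.7811e-05) ≈ -91.12 dB
∠L = 89.86° − 237.15° = -147.29°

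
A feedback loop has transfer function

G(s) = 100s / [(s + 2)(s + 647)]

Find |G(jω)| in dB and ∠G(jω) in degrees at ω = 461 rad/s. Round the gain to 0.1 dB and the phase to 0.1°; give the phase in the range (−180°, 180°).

At s = jω = j461:
zero at origin: s = j461 → |·| = 461, ∠ = 90.00°
pole (s+2): 2 + j461 → |·| = √(2²+461²) = √212525 ≈ 461, ∠ = arctan(461/2) ≈ 89.75°
pole (s+647): 647 + j461 → |·| = √(647²+461²) = √631130 ≈ 794.44, ∠ = arctan(461/647) ≈ 35.47°
|G| = 100 · 461 / 3.6624e+05 ≈ 0.12587
Gain = 20 log₁₀(0.12587) ≈ -18.00 dB
∠G = 90.00° − 125.22° = -35.22°

-18.0 dB, -35.2°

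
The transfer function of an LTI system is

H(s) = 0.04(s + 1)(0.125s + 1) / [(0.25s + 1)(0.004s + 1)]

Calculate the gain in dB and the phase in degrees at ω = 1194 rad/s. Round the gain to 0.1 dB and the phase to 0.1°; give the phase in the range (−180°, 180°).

At ω = 1194 rad/s:
zero (1 + j1194·1) = 1 + j1194 → |·| ≈ 1194, ∠ ≈ 89.95°
zero (1 + j1194·0.125) = 1 + j149.25 → |·| ≈ 149.25, ∠ ≈ 89.62°
pole (1 + j1194·0.25) = 1 + j298.5 → |·| ≈ 298.5, ∠ ≈ 89.81°
pole (1 + j1194·0.004) = 1 + j4.776 → |·| ≈ 4.8796, ∠ ≈ 78.17°
|H| = 0.04 · 1194 · 149.25 / (298.5 · 4.8796) ≈ 4.8938
Gain = 20 log₁₀(4.8938) ≈ 13.79 dB
∠H = (89.95° + 89.62°) − (89.81° + 78.17°) = 11.59°

13.8 dB, 11.6°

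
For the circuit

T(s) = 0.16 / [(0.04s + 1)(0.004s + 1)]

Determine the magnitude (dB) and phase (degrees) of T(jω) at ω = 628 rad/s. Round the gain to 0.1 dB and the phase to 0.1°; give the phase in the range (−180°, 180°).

-52.6 dB, -156.0°

At ω = 628 rad/s:
pole (1 + j628·0.04) = 1 + j25.12 → |·| ≈ 25.14, ∠ ≈ 87.72°
pole (1 + j628·0.004) = 1 + j2.512 → |·| ≈ 2.7037, ∠ ≈ 68.29°
|T| = 0.16 · 1 / (25.14 · 2.7037) ≈ 0.0023539
Gain = 20 log₁₀(0.0023539) ≈ -52.56 dB
∠T = (0°) − (87.72° + 68.29°) = -156.01°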